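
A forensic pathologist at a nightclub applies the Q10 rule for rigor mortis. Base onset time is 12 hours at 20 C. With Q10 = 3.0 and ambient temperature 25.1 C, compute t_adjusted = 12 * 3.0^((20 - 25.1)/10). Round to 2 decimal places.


Rigor mortis time adjustment:
Exponent = (T_ref - T_actual) / 10 = (20 - 25.1) / 10 = -0.51
Q10 factor = 3.0^-0.51 = 0.57104
t_adjusted = 12 * 0.57104 = 6.85 hours

6.85


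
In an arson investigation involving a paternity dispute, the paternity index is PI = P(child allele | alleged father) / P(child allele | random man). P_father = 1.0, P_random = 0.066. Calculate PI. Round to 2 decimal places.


Paternity Index calculation:
PI = P(allele|father) / P(allele|random)
PI = 1.0 / 0.066
PI = 15.15

15.15


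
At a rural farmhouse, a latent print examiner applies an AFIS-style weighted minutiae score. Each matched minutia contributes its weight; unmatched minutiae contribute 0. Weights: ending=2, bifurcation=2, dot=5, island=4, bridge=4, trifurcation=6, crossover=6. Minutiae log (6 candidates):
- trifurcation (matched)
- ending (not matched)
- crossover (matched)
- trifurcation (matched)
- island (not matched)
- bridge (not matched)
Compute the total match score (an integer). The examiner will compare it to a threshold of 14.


Weighted minutiae match score:
  trifurcation: matched, +6 (running total 6)
  ending: not matched, +0
  crossover: matched, +6 (running total 12)
  trifurcation: matched, +6 (running total 18)
  island: not matched, +0
  bridge: not matched, +0
Total score = 18
Threshold = 14; verdict = identification

18


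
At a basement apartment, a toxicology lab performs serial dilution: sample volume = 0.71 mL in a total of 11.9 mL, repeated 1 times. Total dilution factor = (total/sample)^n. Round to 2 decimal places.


Dilution factor calculation:
Single dilution = V_total / V_sample = 11.9 / 0.71 ≈ 16.760563
Number of dilutions = 1
Total DF = (11.9 / 0.71)^1 (full precision, rounded at the end) = 16.76

16.76


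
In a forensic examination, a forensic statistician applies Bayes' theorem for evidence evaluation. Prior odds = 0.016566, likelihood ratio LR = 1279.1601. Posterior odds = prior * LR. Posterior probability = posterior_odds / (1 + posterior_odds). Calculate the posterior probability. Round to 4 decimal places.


Bayesian evidence evaluation:
Posterior odds = prior_odds * LR = 0.016566 * 1279.1601 = 21.19057
Posterior probability = posterior_odds / (1 + posterior_odds)
= 21.19057 / (1 + 21.19057)
= 21.19057 / 22.19057
= 0.9549

0.9549


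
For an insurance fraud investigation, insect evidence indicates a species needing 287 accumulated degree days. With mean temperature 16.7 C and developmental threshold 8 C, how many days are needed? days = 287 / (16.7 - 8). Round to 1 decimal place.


Insect development time:
Effective temperature = avg_temp - T_base = 16.7 - 8 = 8.7 C
Days = ADD / effective_temp = 287 / 8.7 = 33.0 days

33.0


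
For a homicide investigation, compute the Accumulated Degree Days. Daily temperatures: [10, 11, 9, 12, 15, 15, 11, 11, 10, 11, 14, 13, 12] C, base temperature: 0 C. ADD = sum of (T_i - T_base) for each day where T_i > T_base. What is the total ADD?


Computing ADD day by day:
Day 1: max(0, 10 - 0) = 10
Day 2: max(0, 11 - 0) = 11
Day 3: max(0, 9 - 0) = 9
Day 4: max(0, 12 - 0) = 12
Day 5: max(0, 15 - 0) = 15
Day 6: max(0, 15 - 0) = 15
Day 7: max(0, 11 - 0) = 11
Day 8: max(0, 11 - 0) = 11
Day 9: max(0, 10 - 0) = 10
Day 10: max(0, 11 - 0) = 11
Day 11: max(0, 14 - 0) = 14
Day 12: max(0, 13 - 0) = 13
Day 13: max(0, 12 - 0) = 12
Total ADD = 154

154


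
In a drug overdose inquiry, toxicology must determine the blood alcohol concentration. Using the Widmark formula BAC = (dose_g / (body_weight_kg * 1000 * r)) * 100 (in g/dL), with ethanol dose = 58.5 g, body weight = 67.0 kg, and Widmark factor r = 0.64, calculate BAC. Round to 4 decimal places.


Applying the Widmark formula:
BAC = (dose_g / (body_wt * 1000 * r)) * 100
Denominator = 67.0 * 1000 * 0.64 = 42880
BAC = (58.5 / 42880) * 100
BAC = 0.1364 g/dL

0.1364


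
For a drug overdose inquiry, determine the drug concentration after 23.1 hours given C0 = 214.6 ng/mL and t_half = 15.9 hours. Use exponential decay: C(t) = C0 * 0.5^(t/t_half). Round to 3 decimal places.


Drug concentration decay:
Number of half-lives = t / t_half = 23.1 / 15.9 = 1.45283
Decay factor = 0.5^1.45283 = 0.36530414
C(t) = 214.6 * 0.36530414 = 78.394 ng/mL

78.394


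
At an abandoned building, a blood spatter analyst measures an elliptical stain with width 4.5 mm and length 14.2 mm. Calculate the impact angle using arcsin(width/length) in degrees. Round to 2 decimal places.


Blood spatter impact angle calculation:
width / length = 4.5 / 14.2 = 0.316901
angle = arcsin(0.316901)
angle = 18.48 degrees

18.48


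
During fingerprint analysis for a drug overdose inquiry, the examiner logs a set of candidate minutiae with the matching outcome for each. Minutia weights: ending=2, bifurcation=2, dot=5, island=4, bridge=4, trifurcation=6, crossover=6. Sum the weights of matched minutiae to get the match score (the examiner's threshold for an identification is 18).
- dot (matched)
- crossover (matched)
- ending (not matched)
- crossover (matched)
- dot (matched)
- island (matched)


Weighted minutiae match score:
  dot: matched, +5 (running total 5)
  crossover: matched, +6 (running total 11)
  ending: not matched, +0
  crossover: matched, +6 (running total 17)
  dot: matched, +5 (running total 22)
  island: matched, +4 (running total 26)
Total score = 26
Threshold = 18; verdict = identification

26


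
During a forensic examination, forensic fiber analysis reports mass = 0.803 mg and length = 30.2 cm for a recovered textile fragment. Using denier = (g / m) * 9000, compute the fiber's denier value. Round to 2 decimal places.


Denier calculation:
Mass in grams = 0.803 mg / 1000 = 0.000803 g
Length in meters = 30.2 cm / 100 = 0.302 m
Linear density = mass / length = 0.000803 / 0.302 = 0.00265894 g/m
Denier = (g/m) * 9000 = 0.00265894 * 9000 = 23.93

23.93


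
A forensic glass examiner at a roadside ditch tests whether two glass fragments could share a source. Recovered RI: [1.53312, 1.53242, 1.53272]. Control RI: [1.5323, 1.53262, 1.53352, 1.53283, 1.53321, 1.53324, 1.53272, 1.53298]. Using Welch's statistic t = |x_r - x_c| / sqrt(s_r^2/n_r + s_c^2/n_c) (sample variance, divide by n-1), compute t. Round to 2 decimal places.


Welch's t-criterion for glass RI comparison:
Recovered mean = sum / n_r = 4.59826 / 3 = 1.5327533
Control mean = sum / n_c = 12.26342 / 8 = 1.5329275
Recovered sample variance s_r^2 = 1.23333e-07
Control sample variance s_c^2 = 1.53164e-07
Welch SE (unpooled) = sqrt(s_r^2/n_r + s_c^2/n_c) = sqrt(4.11111e-08 + 1.91455e-08) = sqrt(6.02566e-08) = 0.000245472
|mean_r - mean_c| = 0.000174167
t = 0.000174167 / 0.000245472 = 0.71

0.71


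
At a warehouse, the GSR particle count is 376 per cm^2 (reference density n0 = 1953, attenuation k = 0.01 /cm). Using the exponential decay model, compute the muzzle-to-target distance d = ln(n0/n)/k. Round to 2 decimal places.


GSR distance calculation:
n0/n = 1953 / 376 = 5.194149
ln(n0/n) = 1.647533
d = 1.647533 / 0.01 = 164.75 cm

164.75


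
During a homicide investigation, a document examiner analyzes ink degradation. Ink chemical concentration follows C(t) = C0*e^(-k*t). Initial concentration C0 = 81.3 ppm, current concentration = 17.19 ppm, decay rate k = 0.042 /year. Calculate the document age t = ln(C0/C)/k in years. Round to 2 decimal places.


Document age estimation:
C0/C = 81.3 / 17.19 = 4.729494
ln(C0/C) = 1.553818
t = 1.553818 / 0.042 = 37.00 years

37.00


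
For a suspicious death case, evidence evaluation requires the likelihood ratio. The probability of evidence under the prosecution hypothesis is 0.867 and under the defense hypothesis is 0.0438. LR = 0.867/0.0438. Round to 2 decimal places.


Likelihood ratio calculation:
LR = P(E|Hp) / P(E|Hd)
LR = 0.867 / 0.0438
LR = 19.79

19.79


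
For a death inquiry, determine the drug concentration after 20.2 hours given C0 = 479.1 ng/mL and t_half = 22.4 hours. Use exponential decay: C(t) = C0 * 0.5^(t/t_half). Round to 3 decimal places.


Drug concentration decay:
Number of half-lives = t / t_half = 20.2 / 22.4 = 0.901786
Decay factor = 0.5^0.901786 = 0.53522373
C(t) = 479.1 * 0.53522373 = 256.426 ng/mL

256.426


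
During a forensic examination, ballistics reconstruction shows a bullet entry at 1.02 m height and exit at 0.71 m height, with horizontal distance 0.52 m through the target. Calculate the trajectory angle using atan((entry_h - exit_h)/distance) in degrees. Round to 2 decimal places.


Bullet trajectory angle:
Height difference = 1.02 - 0.71 = 0.31 m
angle = atan(0.31 / 0.52)
angle = atan(0.596154)
angle = 30.80 degrees

30.80


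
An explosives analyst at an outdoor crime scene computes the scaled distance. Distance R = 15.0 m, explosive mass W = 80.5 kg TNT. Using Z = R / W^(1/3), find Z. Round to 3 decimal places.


Scaled distance calculation:
W^(1/3) = 80.5^(1/3) = 4.317828
Z = R / W^(1/3) = 15.0 / 4.317828
Z = 3.474 m/kg^(1/3)

3.474


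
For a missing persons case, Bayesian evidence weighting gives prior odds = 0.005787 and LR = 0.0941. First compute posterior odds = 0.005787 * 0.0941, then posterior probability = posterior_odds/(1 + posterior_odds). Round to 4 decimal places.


Bayesian evidence evaluation:
Posterior odds = prior_odds * LR = 0.005787 * 0.0941 = 0.0005445567
Posterior probability = posterior_odds / (1 + posterior_odds)
= 0.0005445567 / (1 + 0.0005445567)
= 0.0005445567 / 1.0005445567
= 0.0005

0.0005


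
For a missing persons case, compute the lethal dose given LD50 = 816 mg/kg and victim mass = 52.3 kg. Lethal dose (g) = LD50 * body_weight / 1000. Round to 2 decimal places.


Lethal dose calculation:
Lethal dose = LD50 * body_weight / 1000
= 816 * 52.3 / 1000
= 42676.8 / 1000
= 42.68 g

42.68


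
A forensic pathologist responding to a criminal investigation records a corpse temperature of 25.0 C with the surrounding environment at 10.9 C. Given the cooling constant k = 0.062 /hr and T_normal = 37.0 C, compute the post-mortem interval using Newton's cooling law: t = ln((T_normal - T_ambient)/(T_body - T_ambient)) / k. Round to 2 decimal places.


Using Newton's law of cooling:
t = ln((T_normal - T_ambient) / (T_body - T_ambient)) / k
T_normal - T_ambient = 26.1
T_body - T_ambient = 14.1
Ratio = 1.851064
ln(ratio) = 0.615761
t = 0.615761 / 0.062 = 9.93 hours

9.93


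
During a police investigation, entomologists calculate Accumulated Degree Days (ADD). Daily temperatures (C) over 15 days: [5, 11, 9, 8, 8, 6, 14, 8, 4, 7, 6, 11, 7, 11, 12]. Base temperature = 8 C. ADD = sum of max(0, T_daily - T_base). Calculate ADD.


Computing ADD day by day:
Day 1: max(0, 5 - 8) = 0
Day 2: max(0, 11 - 8) = 3
Day 3: max(0, 9 - 8) = 1
Day 4: max(0, 8 - 8) = 0
Day 5: max(0, 8 - 8) = 0
Day 6: max(0, 6 - 8) = 0
Day 7: max(0, 14 - 8) = 6
Day 8: max(0, 8 - 8) = 0
Day 9: max(0, 4 - 8) = 0
Day 10: max(0, 7 - 8) = 0
Day 11: max(0, 6 - 8) = 0
Day 12: max(0, 11 - 8) = 3
Day 13: max(0, 7 - 8) = 0
Day 14: max(0, 11 - 8) = 3
Day 15: max(0, 12 - 8) = 4
Total ADD = 20

20


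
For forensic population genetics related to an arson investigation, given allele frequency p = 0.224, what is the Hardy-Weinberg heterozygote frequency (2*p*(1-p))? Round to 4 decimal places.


Hardy-Weinberg heterozygote frequency:
q = 1 - p = 1 - 0.224 = 0.776
2pq = 2 * 0.224 * 0.776 = 0.3476

0.3476


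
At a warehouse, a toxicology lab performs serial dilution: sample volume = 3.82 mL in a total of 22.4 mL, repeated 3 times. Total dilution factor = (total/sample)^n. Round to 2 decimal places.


Dilution factor calculation:
Single dilution = V_total / V_sample = 22.4 / 3.82 ≈ 5.863874
Number of dilutions = 3
Total DF = (22.4 / 3.82)^3 (full precision, rounded at the end) = 201.63

201.63


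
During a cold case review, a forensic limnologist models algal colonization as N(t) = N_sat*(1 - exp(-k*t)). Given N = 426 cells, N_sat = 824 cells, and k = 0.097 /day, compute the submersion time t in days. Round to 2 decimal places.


PMSI from diatom colonization curve:
N / N_sat = 426 / 824 = 0.51699
1 - N/N_sat = 0.48301
ln(1 - N/N_sat) = -0.727718
t = -ln(1 - N/N_sat) / k = -(-0.727718) / 0.097 = 7.50 days

7.50


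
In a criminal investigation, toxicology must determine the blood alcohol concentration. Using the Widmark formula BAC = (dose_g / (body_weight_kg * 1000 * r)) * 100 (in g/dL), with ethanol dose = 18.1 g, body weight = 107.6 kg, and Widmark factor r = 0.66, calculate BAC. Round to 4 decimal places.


Applying the Widmark formula:
BAC = (dose_g / (body_wt * 1000 * r)) * 100
Denominator = 107.6 * 1000 * 0.66 = 71016
BAC = (18.1 / 71016) * 100
BAC = 0.0255 g/dL

0.0255


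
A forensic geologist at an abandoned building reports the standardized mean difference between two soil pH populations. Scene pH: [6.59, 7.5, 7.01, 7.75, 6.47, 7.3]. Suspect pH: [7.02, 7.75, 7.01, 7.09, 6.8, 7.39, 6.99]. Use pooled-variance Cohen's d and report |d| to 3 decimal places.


Pooled-variance Cohen's d for soil pH comparison:
Scene mean = 42.62 / 6 = 7.103333
Suspect mean = 50.05 / 7 = 7.15
Scene sample variance s_s^2 = 0.257507
Suspect sample variance s_c^2 = 0.100967
Pooled variance = ((n_s-1)*s_s^2 + (n_c-1)*s_c^2) / (n_s + n_c - 2) = 0.172121
Pooled SD = sqrt(0.172121) = 0.414875
Mean difference = -0.046667
|d| = |-0.046667| / 0.414875 = 0.112

0.112


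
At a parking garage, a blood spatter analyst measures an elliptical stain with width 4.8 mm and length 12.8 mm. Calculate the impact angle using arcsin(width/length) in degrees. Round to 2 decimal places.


Blood spatter impact angle calculation:
width / length = 4.8 / 12.8 = 0.375
angle = arcsin(0.375)
angle = 22.02 degrees

22.02


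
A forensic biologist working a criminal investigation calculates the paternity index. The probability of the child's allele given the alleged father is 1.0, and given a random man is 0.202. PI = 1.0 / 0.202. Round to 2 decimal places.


Paternity Index calculation:
PI = P(allele|father) / P(allele|random)
PI = 1.0 / 0.202
PI = 4.95

4.95


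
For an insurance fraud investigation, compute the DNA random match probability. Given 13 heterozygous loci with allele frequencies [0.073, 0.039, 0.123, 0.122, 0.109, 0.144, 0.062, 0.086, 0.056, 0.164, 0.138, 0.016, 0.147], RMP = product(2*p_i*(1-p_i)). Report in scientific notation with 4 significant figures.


Computing RMP for 13 loci:
Locus 1: 2 * 0.073 * 0.927 = 0.135342
Locus 2: 2 * 0.039 * 0.961 = 0.074958
Locus 3: 2 * 0.123 * 0.877 = 0.215742
Locus 4: 2 * 0.122 * 0.878 = 0.214232
Locus 5: 2 * 0.109 * 0.891 = 0.194238
Locus 6: 2 * 0.144 * 0.856 = 0.246528
Locus 7: 2 * 0.062 * 0.938 = 0.116312
Locus 8: 2 * 0.086 * 0.914 = 0.157208
Locus 9: 2 * 0.056 * 0.944 = 0.105728
Locus 10: 2 * 0.164 * 0.836 = 0.274208
Locus 11: 2 * 0.138 * 0.862 = 0.237912
Locus 12: 2 * 0.016 * 0.984 = 0.031488
Locus 13: 2 * 0.147 * 0.853 = 0.250782
RMP = 2.236e-11

2.236e-11


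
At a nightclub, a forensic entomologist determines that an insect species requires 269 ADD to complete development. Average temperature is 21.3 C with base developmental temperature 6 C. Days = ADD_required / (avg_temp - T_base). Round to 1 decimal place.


Insect development time:
Effective temperature = avg_temp - T_base = 21.3 - 6 = 15.3 C
Days = ADD / effective_temp = 269 / 15.3 = 17.6 days

17.6


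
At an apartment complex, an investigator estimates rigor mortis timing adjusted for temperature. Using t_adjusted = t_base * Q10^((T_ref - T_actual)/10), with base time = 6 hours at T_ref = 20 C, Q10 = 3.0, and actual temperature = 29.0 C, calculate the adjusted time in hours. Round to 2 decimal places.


Rigor mortis time adjustment:
Exponent = (T_ref - T_actual) / 10 = (20 - 29.0) / 10 = -0.9
Q10 factor = 3.0^-0.9 = 0.37204
t_adjusted = 6 * 0.37204 = 2.23 hours

2.23


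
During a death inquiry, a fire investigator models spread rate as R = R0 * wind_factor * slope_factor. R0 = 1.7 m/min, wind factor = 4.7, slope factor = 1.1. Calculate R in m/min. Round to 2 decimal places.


Fire spread rate calculation:
R = R0 * wind_factor * slope_factor
= 1.7 * 4.7 * 1.1
= 7.99 * 1.1
= 8.79 m/min

8.79


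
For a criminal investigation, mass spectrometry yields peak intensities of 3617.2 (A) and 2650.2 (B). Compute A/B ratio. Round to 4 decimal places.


Spectral peak ratio:
Peak A = 3617.2 counts
Peak B = 2650.2 counts
Ratio = 3617.2 / 2650.2 = 1.3649

1.3649


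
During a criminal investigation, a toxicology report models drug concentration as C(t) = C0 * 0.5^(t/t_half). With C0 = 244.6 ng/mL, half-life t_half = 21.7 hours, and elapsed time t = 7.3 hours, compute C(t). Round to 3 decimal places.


Drug concentration decay:
Number of half-lives = t / t_half = 7.3 / 21.7 = 0.336406
Decay factor = 0.5^0.336406 = 0.79201189
C(t) = 244.6 * 0.79201189 = 193.726 ng/mL

193.726


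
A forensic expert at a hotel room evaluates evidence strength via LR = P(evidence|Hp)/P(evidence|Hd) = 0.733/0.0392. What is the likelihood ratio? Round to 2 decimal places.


Likelihood ratio calculation:
LR = P(E|Hp) / P(E|Hd)
LR = 0.733 / 0.0392
LR = 18.70

18.70


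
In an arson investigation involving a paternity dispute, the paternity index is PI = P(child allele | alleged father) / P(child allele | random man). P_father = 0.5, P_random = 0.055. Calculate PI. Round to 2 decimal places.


Paternity Index calculation:
PI = P(allele|father) / P(allele|random)
PI = 0.5 / 0.055
PI = 9.09

9.09


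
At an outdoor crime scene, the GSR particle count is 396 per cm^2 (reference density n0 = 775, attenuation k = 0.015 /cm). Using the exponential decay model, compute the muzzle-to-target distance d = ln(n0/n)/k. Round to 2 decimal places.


GSR distance calculation:
n0/n = 775 / 396 = 1.957071
ln(n0/n) = 0.671449
d = 0.671449 / 0.015 = 44.76 cm

44.76


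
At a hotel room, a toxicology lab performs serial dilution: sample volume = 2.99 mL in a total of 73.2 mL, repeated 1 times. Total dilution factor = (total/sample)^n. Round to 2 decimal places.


Dilution factor calculation:
Single dilution = V_total / V_sample = 73.2 / 2.99 ≈ 24.481605
Number of dilutions = 1
Total DF = (73.2 / 2.99)^1 (full precision, rounded at the end) = 24.48

24.48


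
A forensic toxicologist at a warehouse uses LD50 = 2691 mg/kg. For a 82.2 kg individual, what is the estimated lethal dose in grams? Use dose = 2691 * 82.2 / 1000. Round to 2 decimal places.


Lethal dose calculation:
Lethal dose = LD50 * body_weight / 1000
= 2691 * 82.2 / 1000
= 221200.2 / 1000
= 221.20 g

221.20


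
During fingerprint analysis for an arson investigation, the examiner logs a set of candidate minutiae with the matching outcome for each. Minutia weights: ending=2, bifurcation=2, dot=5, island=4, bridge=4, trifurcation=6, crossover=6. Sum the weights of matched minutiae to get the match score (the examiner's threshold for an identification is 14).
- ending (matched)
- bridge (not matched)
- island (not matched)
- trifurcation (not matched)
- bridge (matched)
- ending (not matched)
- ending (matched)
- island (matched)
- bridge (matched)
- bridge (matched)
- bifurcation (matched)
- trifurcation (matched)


Weighted minutiae match score:
  ending: matched, +2 (running total 2)
  bridge: not matched, +0
  island: not matched, +0
  trifurcation: not matched, +0
  bridge: matched, +4 (running total 6)
  ending: not matched, +0
  ending: matched, +2 (running total 8)
  island: matched, +4 (running total 12)
  bridge: matched, +4 (running total 16)
  bridge: matched, +4 (running total 20)
  bifurcation: matched, +2 (running total 22)
  trifurcation: matched, +6 (running total 28)
Total score = 28
Threshold = 14; verdict = identification

28


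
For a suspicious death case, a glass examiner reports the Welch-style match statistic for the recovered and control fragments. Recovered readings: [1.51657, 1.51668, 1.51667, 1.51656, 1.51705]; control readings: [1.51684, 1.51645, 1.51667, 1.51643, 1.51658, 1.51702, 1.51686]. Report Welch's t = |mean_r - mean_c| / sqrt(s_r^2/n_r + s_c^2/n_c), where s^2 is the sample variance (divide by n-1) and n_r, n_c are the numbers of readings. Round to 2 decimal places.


Welch's t-criterion for glass RI comparison:
Recovered mean = sum / n_r = 7.58353 / 5 = 1.516706
Control mean = sum / n_c = 10.61685 / 7 = 1.5166929
Recovered sample variance s_r^2 = 4.003e-08
Control sample variance s_c^2 = 4.96571e-08
Welch SE (unpooled) = sqrt(s_r^2/n_r + s_c^2/n_c) = sqrt(8.006e-09 + 7.09388e-09) = sqrt(1.50999e-08) = 0.000122882
|mean_r - mean_c| = 1.31429e-05
t = 1.31429e-05 / 0.000122882 = 0.11

0.11


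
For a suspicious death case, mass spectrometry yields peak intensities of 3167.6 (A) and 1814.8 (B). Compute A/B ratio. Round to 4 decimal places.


Spectral peak ratio:
Peak A = 3167.6 counts
Peak B = 1814.8 counts
Ratio = 3167.6 / 1814.8 = 1.7454

1.7454


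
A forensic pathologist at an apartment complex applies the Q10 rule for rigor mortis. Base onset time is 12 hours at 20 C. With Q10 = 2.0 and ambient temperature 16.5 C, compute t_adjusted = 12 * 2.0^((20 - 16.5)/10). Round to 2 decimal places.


Rigor mortis time adjustment:
Exponent = (T_ref - T_actual) / 10 = (20 - 16.5) / 10 = 0.35
Q10 factor = 2.0^0.35 = 1.27456
t_adjusted = 12 * 1.27456 = 15.29 hours

15.29


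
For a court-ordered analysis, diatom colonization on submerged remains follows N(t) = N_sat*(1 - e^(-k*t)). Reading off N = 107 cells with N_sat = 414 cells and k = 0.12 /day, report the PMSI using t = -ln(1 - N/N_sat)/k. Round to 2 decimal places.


PMSI from diatom colonization curve:
N / N_sat = 107 / 414 = 0.258454
1 - N/N_sat = 0.741546
ln(1 - N/N_sat) = -0.299018
t = -ln(1 - N/N_sat) / k = -(-0.299018) / 0.12 = 2.49 days

2.49


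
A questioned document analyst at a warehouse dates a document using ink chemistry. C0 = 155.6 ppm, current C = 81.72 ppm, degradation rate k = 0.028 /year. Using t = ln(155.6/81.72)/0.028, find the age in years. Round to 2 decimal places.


Document age estimation:
C0/C = 155.6 / 81.72 = 1.904063
ln(C0/C) = 0.64399
t = 0.64399 / 0.028 = 23.00 years

23.00


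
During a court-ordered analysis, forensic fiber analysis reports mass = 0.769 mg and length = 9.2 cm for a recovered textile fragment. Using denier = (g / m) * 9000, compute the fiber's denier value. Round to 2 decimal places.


Denier calculation:
Mass in grams = 0.769 mg / 1000 = 0.000769 g
Length in meters = 9.2 cm / 100 = 0.092 m
Linear density = mass / length = 0.000769 / 0.092 = 0.0083587 g/m
Denier = (g/m) * 9000 = 0.0083587 * 9000 = 75.23

75.23


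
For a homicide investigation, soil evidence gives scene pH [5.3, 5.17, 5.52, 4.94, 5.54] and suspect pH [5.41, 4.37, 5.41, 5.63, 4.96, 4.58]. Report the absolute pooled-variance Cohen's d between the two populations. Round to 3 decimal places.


Pooled-variance Cohen's d for soil pH comparison:
Scene mean = 26.47 / 5 = 5.294
Suspect mean = 30.36 / 6 = 5.06
Scene sample variance s_s^2 = 0.06308
Suspect sample variance s_c^2 = 0.25728
Pooled variance = ((n_s-1)*s_s^2 + (n_c-1)*s_c^2) / (n_s + n_c - 2) = 0.170969
Pooled SD = sqrt(0.170969) = 0.413484
Mean difference = 0.234
|d| = |0.234| / 0.413484 = 0.566

0.566


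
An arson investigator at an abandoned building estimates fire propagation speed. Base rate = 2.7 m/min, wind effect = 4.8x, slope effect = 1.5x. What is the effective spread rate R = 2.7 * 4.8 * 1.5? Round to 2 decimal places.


Fire spread rate calculation:
R = R0 * wind_factor * slope_factor
= 2.7 * 4.8 * 1.5
= 12.96 * 1.5
= 19.44 m/min

19.44


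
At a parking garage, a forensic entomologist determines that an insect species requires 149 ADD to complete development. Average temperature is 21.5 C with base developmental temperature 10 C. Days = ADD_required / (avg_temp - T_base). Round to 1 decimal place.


Insect development time:
Effective temperature = avg_temp - T_base = 21.5 - 10 = 11.5 C
Days = ADD / effective_temp = 149 / 11.5 = 13.0 days

13.0


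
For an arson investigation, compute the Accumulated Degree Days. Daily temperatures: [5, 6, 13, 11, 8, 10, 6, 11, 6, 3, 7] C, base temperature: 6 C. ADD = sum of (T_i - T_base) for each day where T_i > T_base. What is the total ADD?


Computing ADD day by day:
Day 1: max(0, 5 - 6) = 0
Day 2: max(0, 6 - 6) = 0
Day 3: max(0, 13 - 6) = 7
Day 4: max(0, 11 - 6) = 5
Day 5: max(0, 8 - 6) = 2
Day 6: max(0, 10 - 6) = 4
Day 7: max(0, 6 - 6) = 0
Day 8: max(0, 11 - 6) = 5
Day 9: max(0, 6 - 6) = 0
Day 10: max(0, 3 - 6) = 0
Day 11: max(0, 7 - 6) = 1
Total ADD = 24

24


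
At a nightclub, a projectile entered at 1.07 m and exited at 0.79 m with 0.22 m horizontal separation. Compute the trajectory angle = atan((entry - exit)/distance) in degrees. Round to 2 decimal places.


Bullet trajectory angle:
Height difference = 1.07 - 0.79 = 0.28 m
angle = atan(0.28 / 0.22)
angle = atan(1.272727)
angle = 51.84 degrees

51.84


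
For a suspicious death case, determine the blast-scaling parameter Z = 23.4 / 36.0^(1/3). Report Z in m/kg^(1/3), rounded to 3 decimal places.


Scaled distance calculation:
W^(1/3) = 36.0^(1/3) = 3.301927
Z = R / W^(1/3) = 23.4 / 3.301927
Z = 7.087 m/kg^(1/3)

7.087


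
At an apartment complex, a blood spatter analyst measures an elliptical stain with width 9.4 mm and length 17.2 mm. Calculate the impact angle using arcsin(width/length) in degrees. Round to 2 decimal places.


Blood spatter impact angle calculation:
width / length = 9.4 / 17.2 = 0.546512
angle = arcsin(0.546512)
angle = 33.13 degrees

33.13


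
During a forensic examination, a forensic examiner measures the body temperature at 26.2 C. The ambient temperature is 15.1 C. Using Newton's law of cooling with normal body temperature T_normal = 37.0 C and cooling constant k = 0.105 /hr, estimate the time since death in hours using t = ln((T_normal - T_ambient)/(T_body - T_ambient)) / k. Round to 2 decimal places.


Using Newton's law of cooling:
t = ln((T_normal - T_ambient) / (T_body - T_ambient)) / k
T_normal - T_ambient = 21.9
T_body - T_ambient = 11.1
Ratio = 1.972973
ln(ratio) = 0.679542
t = 0.679542 / 0.105 = 6.47 hours

6.47


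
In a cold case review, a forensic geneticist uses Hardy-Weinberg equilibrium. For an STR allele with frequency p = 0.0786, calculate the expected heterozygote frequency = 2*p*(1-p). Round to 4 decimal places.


Hardy-Weinberg heterozygote frequency:
q = 1 - p = 1 - 0.0786 = 0.9214
2pq = 2 * 0.0786 * 0.9214 = 0.1448

0.1448


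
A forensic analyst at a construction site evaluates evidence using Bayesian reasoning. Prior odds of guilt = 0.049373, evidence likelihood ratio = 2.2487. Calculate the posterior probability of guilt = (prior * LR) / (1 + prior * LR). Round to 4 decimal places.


Bayesian evidence evaluation:
Posterior odds = prior_odds * LR = 0.049373 * 2.2487 = 0.1110251
Posterior probability = posterior_odds / (1 + posterior_odds)
= 0.1110251 / (1 + 0.1110251)
= 0.1110251 / 1.1110251
= 0.0999

0.0999


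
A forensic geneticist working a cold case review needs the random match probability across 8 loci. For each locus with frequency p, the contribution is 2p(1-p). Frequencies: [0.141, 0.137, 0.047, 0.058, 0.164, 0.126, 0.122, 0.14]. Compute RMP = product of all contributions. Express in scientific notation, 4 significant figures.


Computing RMP for 8 loci:
Locus 1: 2 * 0.141 * 0.859 = 0.242238
Locus 2: 2 * 0.137 * 0.863 = 0.236462
Locus 3: 2 * 0.047 * 0.953 = 0.089582
Locus 4: 2 * 0.058 * 0.942 = 0.109272
Locus 5: 2 * 0.164 * 0.836 = 0.274208
Locus 6: 2 * 0.126 * 0.874 = 0.220248
Locus 7: 2 * 0.122 * 0.878 = 0.214232
Locus 8: 2 * 0.14 * 0.86 = 0.2408
RMP = 1.747e-06

1.747e-06


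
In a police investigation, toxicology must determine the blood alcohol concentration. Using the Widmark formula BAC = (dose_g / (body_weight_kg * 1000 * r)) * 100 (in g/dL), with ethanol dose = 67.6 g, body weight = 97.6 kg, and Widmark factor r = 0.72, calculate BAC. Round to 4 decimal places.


Applying the Widmark formula:
BAC = (dose_g / (body_wt * 1000 * r)) * 100
Denominator = 97.6 * 1000 * 0.72 = 70272
BAC = (67.6 / 70272) * 100
BAC = 0.0962 g/dL

0.0962


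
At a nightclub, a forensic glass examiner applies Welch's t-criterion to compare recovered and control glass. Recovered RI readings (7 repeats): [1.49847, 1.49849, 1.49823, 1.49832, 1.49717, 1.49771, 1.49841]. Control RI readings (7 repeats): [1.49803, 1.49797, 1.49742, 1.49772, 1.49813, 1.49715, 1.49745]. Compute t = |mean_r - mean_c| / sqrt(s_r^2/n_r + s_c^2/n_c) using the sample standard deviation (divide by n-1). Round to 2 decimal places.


Welch's t-criterion for glass RI comparison:
Recovered mean = sum / n_r = 10.4868 / 7 = 1.4981143
Control mean = sum / n_c = 10.48387 / 7 = 1.4976957
Recovered sample variance s_r^2 = 2.44329e-07
Control sample variance s_c^2 = 1.35062e-07
Welch SE (unpooled) = sqrt(s_r^2/n_r + s_c^2/n_c) = sqrt(3.49041e-08 + 1.92946e-08) = sqrt(5.41987e-08) = 0.000232806
|mean_r - mean_c| = 0.000418571
t = 0.000418571 / 0.000232806 = 1.80

1.80


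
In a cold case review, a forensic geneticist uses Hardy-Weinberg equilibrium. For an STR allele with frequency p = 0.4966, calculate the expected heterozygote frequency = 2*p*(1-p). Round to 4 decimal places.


Hardy-Weinberg heterozygote frequency:
q = 1 - p = 1 - 0.4966 = 0.5034
2pq = 2 * 0.4966 * 0.5034 = 0.5000

0.5000


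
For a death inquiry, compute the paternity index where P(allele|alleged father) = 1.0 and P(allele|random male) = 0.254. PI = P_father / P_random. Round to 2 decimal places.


Paternity Index calculation:
PI = P(allele|father) / P(allele|random)
PI = 1.0 / 0.254
PI = 3.94

3.94


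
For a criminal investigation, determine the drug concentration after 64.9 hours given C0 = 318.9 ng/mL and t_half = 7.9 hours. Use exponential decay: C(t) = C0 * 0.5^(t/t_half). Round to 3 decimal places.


Drug concentration decay:
Number of half-lives = t / t_half = 64.9 / 7.9 = 8.21519
Decay factor = 0.5^8.21519 = 0.00336497
C(t) = 318.9 * 0.00336497 = 1.073 ng/mL

1.073


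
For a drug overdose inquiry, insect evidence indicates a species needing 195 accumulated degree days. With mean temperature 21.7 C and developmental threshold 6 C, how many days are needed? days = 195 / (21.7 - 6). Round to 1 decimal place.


Insect development time:
Effective temperature = avg_temp - T_base = 21.7 - 6 = 15.7 C
Days = ADD / effective_temp = 195 / 15.7 = 12.4 days

12.4


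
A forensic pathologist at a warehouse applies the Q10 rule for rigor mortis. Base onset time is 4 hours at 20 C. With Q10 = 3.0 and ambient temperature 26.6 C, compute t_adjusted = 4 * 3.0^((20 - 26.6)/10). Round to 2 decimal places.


Rigor mortis time adjustment:
Exponent = (T_ref - T_actual) / 10 = (20 - 26.6) / 10 = -0.66
Q10 factor = 3.0^-0.66 = 0.48428
t_adjusted = 4 * 0.48428 = 1.94 hours

1.94


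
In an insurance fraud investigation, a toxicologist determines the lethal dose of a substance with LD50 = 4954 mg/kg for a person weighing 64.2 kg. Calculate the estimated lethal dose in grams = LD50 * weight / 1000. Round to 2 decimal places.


Lethal dose calculation:
Lethal dose = LD50 * body_weight / 1000
= 4954 * 64.2 / 1000
= 318046.8 / 1000
= 318.05 g

318.05


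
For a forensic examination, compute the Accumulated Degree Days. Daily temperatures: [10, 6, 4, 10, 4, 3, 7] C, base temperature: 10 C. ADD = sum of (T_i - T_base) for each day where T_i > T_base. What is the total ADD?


Computing ADD day by day:
Day 1: max(0, 10 - 10) = 0
Day 2: max(0, 6 - 10) = 0
Day 3: max(0, 4 - 10) = 0
Day 4: max(0, 10 - 10) = 0
Day 5: max(0, 4 - 10) = 0
Day 6: max(0, 3 - 10) = 0
Day 7: max(0, 7 - 10) = 0
Total ADD = 0

0


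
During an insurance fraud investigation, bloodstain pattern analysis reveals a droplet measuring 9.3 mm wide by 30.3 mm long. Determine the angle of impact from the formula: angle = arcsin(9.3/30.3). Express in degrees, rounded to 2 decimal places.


Blood spatter impact angle calculation:
width / length = 9.3 / 30.3 = 0.306931
angle = arcsin(0.306931)
angle = 17.87 degrees

17.87


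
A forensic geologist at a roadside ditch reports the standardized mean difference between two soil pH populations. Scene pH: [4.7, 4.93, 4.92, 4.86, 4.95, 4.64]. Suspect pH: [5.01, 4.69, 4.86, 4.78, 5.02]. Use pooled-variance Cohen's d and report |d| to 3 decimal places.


Pooled-variance Cohen's d for soil pH comparison:
Scene mean = 29 / 6 = 4.833333
Suspect mean = 24.36 / 5 = 4.872
Scene sample variance s_s^2 = 0.017267
Suspect sample variance s_c^2 = 0.02067
Pooled variance = ((n_s-1)*s_s^2 + (n_c-1)*s_c^2) / (n_s + n_c - 2) = 0.018779
Pooled SD = sqrt(0.018779) = 0.137036
Mean difference = -0.038667
|d| = |-0.038667| / 0.137036 = 0.282

0.282


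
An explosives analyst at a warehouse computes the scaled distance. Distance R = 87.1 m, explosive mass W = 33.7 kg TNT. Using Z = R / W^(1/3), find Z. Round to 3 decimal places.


Scaled distance calculation:
W^(1/3) = 33.7^(1/3) = 3.230055
Z = R / W^(1/3) = 87.1 / 3.230055
Z = 26.965 m/kg^(1/3)

26.965


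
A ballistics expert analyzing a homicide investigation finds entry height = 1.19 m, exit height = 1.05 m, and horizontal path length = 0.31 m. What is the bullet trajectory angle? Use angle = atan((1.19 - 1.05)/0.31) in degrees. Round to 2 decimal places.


Bullet trajectory angle:
Height difference = 1.19 - 1.05 = 0.14 m
angle = atan(0.14 / 0.31)
angle = atan(0.451613)
angle = 24.30 degrees

24.30


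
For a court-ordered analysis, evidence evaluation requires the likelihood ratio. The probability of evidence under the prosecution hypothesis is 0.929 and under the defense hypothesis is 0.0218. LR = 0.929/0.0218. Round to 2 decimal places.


Likelihood ratio calculation:
LR = P(E|Hp) / P(E|Hd)
LR = 0.929 / 0.0218
LR = 42.61

42.61


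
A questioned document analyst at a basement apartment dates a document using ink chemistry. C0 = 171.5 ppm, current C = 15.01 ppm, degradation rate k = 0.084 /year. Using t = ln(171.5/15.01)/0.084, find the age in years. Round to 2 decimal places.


Document age estimation:
C0/C = 171.5 / 15.01 = 11.425716
ln(C0/C) = 2.435867
t = 2.435867 / 0.084 = 29.00 years

29.00


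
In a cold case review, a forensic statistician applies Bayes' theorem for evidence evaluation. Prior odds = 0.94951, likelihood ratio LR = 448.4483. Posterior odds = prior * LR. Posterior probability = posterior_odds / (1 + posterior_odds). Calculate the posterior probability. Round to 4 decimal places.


Bayesian evidence evaluation:
Posterior odds = prior_odds * LR = 0.94951 * 448.4483 = 425.8061
Posterior probability = posterior_odds / (1 + posterior_odds)
= 425.8061 / (1 + 425.8061)
= 425.8061 / 426.8061
= 0.9977

0.9977


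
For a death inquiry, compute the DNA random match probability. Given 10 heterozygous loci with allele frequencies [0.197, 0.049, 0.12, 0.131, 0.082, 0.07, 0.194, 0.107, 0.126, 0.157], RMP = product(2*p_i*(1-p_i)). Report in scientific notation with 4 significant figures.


Computing RMP for 10 loci:
Locus 1: 2 * 0.197 * 0.803 = 0.316382
Locus 2: 2 * 0.049 * 0.951 = 0.093198
Locus 3: 2 * 0.12 * 0.88 = 0.2112
Locus 4: 2 * 0.131 * 0.869 = 0.227678
Locus 5: 2 * 0.082 * 0.918 = 0.150552
Locus 6: 2 * 0.07 * 0.93 = 0.1302
Locus 7: 2 * 0.194 * 0.806 = 0.312728
Locus 8: 2 * 0.107 * 0.893 = 0.191102
Locus 9: 2 * 0.126 * 0.874 = 0.220248
Locus 10: 2 * 0.157 * 0.843 = 0.264702
RMP = 9.683e-08

9.683e-08


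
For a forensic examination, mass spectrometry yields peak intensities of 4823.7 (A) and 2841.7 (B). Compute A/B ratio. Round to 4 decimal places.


Spectral peak ratio:
Peak A = 4823.7 counts
Peak B = 2841.7 counts
Ratio = 4823.7 / 2841.7 = 1.6975

1.6975


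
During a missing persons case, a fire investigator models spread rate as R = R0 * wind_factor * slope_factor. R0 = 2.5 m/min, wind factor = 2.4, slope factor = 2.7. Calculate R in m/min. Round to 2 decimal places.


Fire spread rate calculation:
R = R0 * wind_factor * slope_factor
= 2.5 * 2.4 * 2.7
= 6 * 2.7
= 16.20 m/min

16.20


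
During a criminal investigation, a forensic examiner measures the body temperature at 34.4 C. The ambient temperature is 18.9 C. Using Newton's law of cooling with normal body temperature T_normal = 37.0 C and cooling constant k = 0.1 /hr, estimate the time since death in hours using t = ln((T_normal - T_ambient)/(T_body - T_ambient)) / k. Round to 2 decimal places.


Using Newton's law of cooling:
t = ln((T_normal - T_ambient) / (T_body - T_ambient)) / k
T_normal - T_ambient = 18.1
T_body - T_ambient = 15.5
Ratio = 1.167742
ln(ratio) = 0.155072
t = 0.155072 / 0.1 = 1.55 hours

1.55


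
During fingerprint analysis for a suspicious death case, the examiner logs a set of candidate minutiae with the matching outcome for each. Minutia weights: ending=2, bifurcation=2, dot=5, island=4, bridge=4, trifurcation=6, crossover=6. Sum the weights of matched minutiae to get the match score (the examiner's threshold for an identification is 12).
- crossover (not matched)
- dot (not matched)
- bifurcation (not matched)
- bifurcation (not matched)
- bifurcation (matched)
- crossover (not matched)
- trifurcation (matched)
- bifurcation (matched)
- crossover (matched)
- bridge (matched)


Weighted minutiae match score:
  crossover: not matched, +0
  dot: not matched, +0
  bifurcation: not matched, +0
  bifurcation: not matched, +0
  bifurcation: matched, +2 (running total 2)
  crossover: not matched, +0
  trifurcation: matched, +6 (running total 8)
  bifurcation: matched, +2 (running total 10)
  crossover: matched, +6 (running total 16)
  bridge: matched, +4 (running total 20)
Total score = 20
Threshold = 12; verdict = identification

20


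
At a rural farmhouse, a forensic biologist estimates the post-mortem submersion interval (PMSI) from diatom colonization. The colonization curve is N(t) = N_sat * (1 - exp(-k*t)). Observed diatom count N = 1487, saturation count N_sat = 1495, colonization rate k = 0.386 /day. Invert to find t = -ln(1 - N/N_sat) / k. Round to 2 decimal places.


PMSI from diatom colonization curve:
N / N_sat = 1487 / 1495 = 0.994649
1 - N/N_sat = 0.005351
ln(1 - N/N_sat) = -5.230472
t = -ln(1 - N/N_sat) / k = -(-5.230472) / 0.386 = 13.55 days

13.55


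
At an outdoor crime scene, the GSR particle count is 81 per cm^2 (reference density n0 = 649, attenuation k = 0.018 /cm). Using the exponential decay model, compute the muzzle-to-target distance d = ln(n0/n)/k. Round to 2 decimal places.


GSR distance calculation:
n0/n = 649 / 81 = 8.012346
ln(n0/n) = 2.080984
d = 2.080984 / 0.018 = 115.61 cm

115.61


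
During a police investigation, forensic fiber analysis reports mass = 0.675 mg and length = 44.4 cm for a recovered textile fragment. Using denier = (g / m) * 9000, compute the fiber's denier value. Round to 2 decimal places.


Denier calculation:
Mass in grams = 0.675 mg / 1000 = 0.000675 g
Length in meters = 44.4 cm / 100 = 0.444 m
Linear density = mass / length = 0.000675 / 0.444 = 0.00152027 g/m
Denier = (g/m) * 9000 = 0.00152027 * 9000 = 13.68

13.68


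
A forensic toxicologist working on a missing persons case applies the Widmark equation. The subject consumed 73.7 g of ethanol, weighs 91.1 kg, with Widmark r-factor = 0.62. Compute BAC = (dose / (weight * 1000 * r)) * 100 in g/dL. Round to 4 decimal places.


Applying the Widmark formula:
BAC = (dose_g / (body_wt * 1000 * r)) * 100
Denominator = 91.1 * 1000 * 0.62 = 56482
BAC = (73.7 / 56482) * 100
BAC = 0.1305 g/dL

0.1305


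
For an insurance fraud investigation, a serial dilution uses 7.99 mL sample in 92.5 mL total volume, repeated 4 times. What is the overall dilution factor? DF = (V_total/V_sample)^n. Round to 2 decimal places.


Dilution factor calculation:
Single dilution = V_total / V_sample = 92.5 / 7.99 ≈ 11.576971
Number of dilutions = 4
Total DF = (92.5 / 7.99)^4 (full precision, rounded at the end) = 17963.04

17963.04
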